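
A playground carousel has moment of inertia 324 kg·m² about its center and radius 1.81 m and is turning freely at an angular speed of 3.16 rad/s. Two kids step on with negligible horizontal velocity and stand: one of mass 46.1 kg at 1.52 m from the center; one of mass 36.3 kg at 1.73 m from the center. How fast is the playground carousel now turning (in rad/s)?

No external torque acts about the center; L_before = L_after.
Added inertia Σmr² = (46.1)(1.52)² + (36.3)(1.73)² = 215.2 kg·m²; I_f = 324.0 + 215.2 = 539.2 kg·m².
ω_f = I_p ω_i / I_f = (324.0)(3.16) / 539.2 = 1.899 rad/s.

ω_f ≈ 1.90 rad/s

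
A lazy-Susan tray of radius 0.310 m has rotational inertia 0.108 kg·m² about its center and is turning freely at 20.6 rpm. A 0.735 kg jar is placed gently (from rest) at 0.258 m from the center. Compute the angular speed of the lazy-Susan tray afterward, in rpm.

No external torque acts about the center; L_before = L_after.
Added inertia Σmr² = (0.735)(0.258)² = 0.04892 kg·m²; I_f = 0.1080 + 0.04892 = 0.1569 kg·m².
ω_f = I_p ω_i / I_f = (0.1080)(20.6) / 0.1569 = 14.18 rpm.

ω_f ≈ 14.2 rpm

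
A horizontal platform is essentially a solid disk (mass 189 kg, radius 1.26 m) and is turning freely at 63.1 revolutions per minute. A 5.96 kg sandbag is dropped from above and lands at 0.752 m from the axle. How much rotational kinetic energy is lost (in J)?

energy lost ≈ 72.0 J

No external torque acts about the axle; L_before = L_after.
I_p = ½(189)(1.26)² = 150.0 kg·m².
Added inertia Σmr² = (5.96)(0.752)² = 3.370 kg·m²; I_f = 150.0 + 3.370 = 153.4 kg·m².
ω_f = I_p ω_i / I_f = (150.0)(63.1) / 153.4 = 61.71 rpm.
KE_i = ½(150.0)(6.608 rad/s)² = 3275 J; KE_f = ½(153.4)(6.463)² = 3203 J.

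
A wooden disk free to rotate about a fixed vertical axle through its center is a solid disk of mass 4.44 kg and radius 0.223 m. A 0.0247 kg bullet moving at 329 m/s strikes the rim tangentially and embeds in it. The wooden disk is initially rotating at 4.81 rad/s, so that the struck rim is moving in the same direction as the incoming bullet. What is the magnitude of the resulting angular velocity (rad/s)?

About the axle the impulsive forces during the collision are internal, so angular momentum about that axis is conserved.
I_p = ½(4.44)(0.223)² = 0.1104 kg·m². Taking the sense of the bullet's angular momentum as positive, L_{bullet} = m v R = (0.0247)(329)(0.223) = 1.812 kg·m²/s.
L_i = +I_p ω_p + m v R = +(0.1104)(4.81) + 1.812 = 2.343 kg·m²/s.
After sticking, I_f = I_p + m R² = 0.1104 + (0.0247)(0.223)² = 0.1116 kg·m².
ω_f = L_i / I_f = 2.343 / 0.1116 = 20.99 rad/s.

|ω_f| ≈ 21.0 rad/s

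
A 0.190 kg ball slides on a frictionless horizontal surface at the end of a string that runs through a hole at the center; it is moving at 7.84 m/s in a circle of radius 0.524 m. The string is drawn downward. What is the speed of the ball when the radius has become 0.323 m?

v₂ ≈ 12.7 m/s

Central (radial) force ⇒ zero torque about the center ⇒ m v r is constant.
v₂ = v₁ r₁ / r₂ = (7.84)(0.524) / (0.323) = 12.72 m/s.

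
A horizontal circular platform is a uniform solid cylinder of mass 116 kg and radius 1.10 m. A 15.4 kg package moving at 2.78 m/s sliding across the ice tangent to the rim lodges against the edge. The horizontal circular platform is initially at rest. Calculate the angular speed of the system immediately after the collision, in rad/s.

|ω_f| ≈ 0.530 rad/s

The axle reaction passes through the central axle and exerts no torque about it; angular momentum about the central axle is conserved through the impact.
I_p = ½(116)(1.10)² = 70.18 kg·m². Taking the sense of the package's angular momentum as positive, L_{package} = m v R = (15.4)(2.78)(1.10) = 47.09 kg·m²/s.
L_i = 0 + 47.09 = 47.09 kg·m²/s.
After sticking, I_f = I_p + m R² = 70.18 + (15.4)(1.10)² = 88.81 kg·m².
ω_f = L_i / I_f = 47.09 / 88.81 = 0.5302 rad/s.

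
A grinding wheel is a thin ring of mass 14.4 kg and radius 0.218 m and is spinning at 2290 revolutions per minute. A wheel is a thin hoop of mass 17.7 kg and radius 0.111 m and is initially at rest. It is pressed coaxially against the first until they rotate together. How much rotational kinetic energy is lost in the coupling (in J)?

The coupling torques are internal; angular momentum about the shared axis is conserved.
Moments of inertia: I_A = (14.4)(0.218)² = 0.6843 kg·m²; I_B = (17.7)(0.111)² = 0.2181 kg·m².
Taking A's sense as positive: L = (0.6843)(2290) = 1567 kg·m²·rpm.
Combined I = 0.6843 + 0.2181 = 0.9024 kg·m².
ω_f = L / I = 1567 / 0.9024 = 1737 rpm.
KE_i = ½ΣIω² = 19680 J; KE_f = ½(0.9024)(181.9)² = 14920 J.

ΔKE lost ≈ 4760 J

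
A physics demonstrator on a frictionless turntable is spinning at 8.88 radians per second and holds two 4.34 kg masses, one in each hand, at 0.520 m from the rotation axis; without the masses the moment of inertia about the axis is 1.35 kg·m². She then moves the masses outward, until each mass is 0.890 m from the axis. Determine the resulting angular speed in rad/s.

With no external torque about the axis, L is conserved: I₁ω₁ = I₂ω₂.
I₁ = 1.35 + 2(4.34)(0.520)² = 3.697 kg·m²; I₂ = 1.35 + 2(4.34)(0.890)² = 8.225 kg·m².
ω₂ = I₁ω₁ / I₂ = (3.697)(8.88 rad/s) / (8.225) = 3.991 rad/s.

ω₂ ≈ 3.99 rad/s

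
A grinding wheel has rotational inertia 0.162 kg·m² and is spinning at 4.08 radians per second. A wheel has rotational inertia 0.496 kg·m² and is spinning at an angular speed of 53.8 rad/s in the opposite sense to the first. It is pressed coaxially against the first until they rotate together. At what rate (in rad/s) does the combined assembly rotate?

No external torque acts about the common axis, so total angular momentum is conserved.
Taking A's sense as positive: L = (0.1620)(4.08) − (0.4960)(53.8) = -26.02 kg·m²·rad/s.
Combined I = 0.1620 + 0.4960 = 0.6580 kg·m².
ω_f = L / I = -26.02 / 0.6580 = -39.55 rad/s.

|ω_f| ≈ 39.5 rad/s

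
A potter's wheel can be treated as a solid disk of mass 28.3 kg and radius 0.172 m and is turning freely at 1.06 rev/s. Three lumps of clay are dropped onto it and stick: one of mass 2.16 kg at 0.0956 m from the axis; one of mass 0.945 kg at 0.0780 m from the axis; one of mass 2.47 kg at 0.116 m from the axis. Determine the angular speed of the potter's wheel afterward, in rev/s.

No external torque acts about the axis; L_before = L_after.
I_p = ½(28.3)(0.172)² = 0.4186 kg·m².
Added inertia Σmr² = (2.16)(0.0956)² + (0.945)(0.0780)² + (2.47)(0.116)² = 0.05873 kg·m²; I_f = 0.4186 + 0.05873 = 0.4773 kg·m².
ω_f = I_p ω_i / I_f = (0.4186)(1.06) / 0.4773 = 0.9296 rev/s.

ω_f ≈ 0.930 rev/s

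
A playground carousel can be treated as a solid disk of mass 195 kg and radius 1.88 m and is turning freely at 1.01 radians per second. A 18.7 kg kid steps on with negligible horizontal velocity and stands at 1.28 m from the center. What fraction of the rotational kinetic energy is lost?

No external torque acts about the center; L_before = L_after.
I_p = ½(195)(1.88)² = 344.6 kg·m².
Added inertia Σmr² = (18.7)(1.28)² = 30.64 kg·m²; I_f = 344.6 + 30.64 = 375.2 kg·m².
ω_f = I_p ω_i / I_f = (344.6)(1.01) / 375.2 = 0.9275 rad/s.
KE_i = ½(344.6)(1.010 rad/s)² = 175.8 J; KE_f = ½(375.2)(0.9275)² = 161.4 J.
Fraction lost = 0.08165.

fraction ≈ 0.0816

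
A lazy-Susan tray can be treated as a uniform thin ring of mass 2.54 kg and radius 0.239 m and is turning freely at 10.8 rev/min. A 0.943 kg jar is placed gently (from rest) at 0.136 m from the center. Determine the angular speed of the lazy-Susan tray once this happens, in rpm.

ω_f ≈ 9.64 rpm

The added mass arrives with no angular momentum about the center, and any external torque about the center is negligible, so the system's angular momentum is conserved.
I_p = (2.54)(0.239)² = 0.1451 kg·m².
Added inertia Σmr² = (0.943)(0.136)² = 0.01744 kg·m²; I_f = 0.1451 + 0.01744 = 0.1625 kg·m².
ω_f = I_p ω_i / I_f = (0.1451)(10.8) / 0.1625 = 9.641 rpm.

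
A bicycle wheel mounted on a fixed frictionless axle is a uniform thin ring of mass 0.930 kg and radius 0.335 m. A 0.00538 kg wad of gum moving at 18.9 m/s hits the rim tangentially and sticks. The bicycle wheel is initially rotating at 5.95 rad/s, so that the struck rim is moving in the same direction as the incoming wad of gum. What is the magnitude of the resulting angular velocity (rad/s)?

|ω_f| ≈ 6.24 rad/s

The axle reaction passes through the axle and exerts no torque about it; angular momentum about the axle is conserved through the impact.
I_p = (0.930)(0.335)² = 0.1044 kg·m². Taking the sense of the wad of gum's angular momentum as positive, L_{wad} = m v R = (0.00538)(18.9)(0.335) = 0.03406 kg·m²/s.
L_i = +I_p ω_p + m v R = +(0.1044)(5.95) + 0.03406 = 0.6551 kg·m²/s.
After sticking, I_f = I_p + m R² = 0.1044 + (0.00538)(0.335)² = 0.1050 kg·m².
ω_f = L_i / I_f = 0.6551 / 0.1050 = 6.240 rad/s.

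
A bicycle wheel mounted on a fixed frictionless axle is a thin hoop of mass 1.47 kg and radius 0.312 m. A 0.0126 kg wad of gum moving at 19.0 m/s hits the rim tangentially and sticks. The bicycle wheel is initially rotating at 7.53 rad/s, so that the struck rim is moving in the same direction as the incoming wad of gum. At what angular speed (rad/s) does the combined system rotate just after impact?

|ω_f| ≈ 7.98 rad/s

The axle reaction passes through the axle and exerts no torque about it; angular momentum about the axle is conserved through the impact.
I_p = (1.47)(0.312)² = 0.1431 kg·m². Taking the sense of the wad of gum's angular momentum as positive, L_{wad} = m v R = (0.0126)(19.0)(0.312) = 0.07469 kg·m²/s.
L_i = +I_p ω_p + m v R = +(0.1431)(7.53) + 0.07469 = 1.152 kg·m²/s.
After sticking, I_f = I_p + m R² = 0.1431 + (0.0126)(0.312)² = 0.1443 kg·m².
ω_f = L_i / I_f = 1.152 / 0.1443 = 7.984 rad/s.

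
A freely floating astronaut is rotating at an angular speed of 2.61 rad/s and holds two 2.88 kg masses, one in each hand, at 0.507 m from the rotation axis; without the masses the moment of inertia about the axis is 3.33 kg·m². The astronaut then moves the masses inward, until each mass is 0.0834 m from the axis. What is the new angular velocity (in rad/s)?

ω₂ ≈ 3.73 rad/s

With no external torque about the axis, L is conserved: I₁ω₁ = I₂ω₂.
I₁ = 3.33 + 2(2.88)(0.507)² = 4.811 kg·m²; I₂ = 3.33 + 2(2.88)(0.0834)² = 3.370 kg·m².
ω₂ = I₁ω₁ / I₂ = (4.811)(2.61 rad/s) / (3.370) = 3.726 rad/s.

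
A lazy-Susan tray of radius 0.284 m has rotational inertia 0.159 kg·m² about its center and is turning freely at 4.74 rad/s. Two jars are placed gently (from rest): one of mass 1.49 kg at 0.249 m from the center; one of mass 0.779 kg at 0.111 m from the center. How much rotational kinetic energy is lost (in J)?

No external torque acts about the center; L_before = L_after.
Added inertia Σmr² = (1.49)(0.249)² + (0.779)(0.111)² = 0.1020 kg·m²; I_f = 0.1590 + 0.1020 = 0.2610 kg·m².
ω_f = I_p ω_i / I_f = (0.1590)(4.74) / 0.2610 = 2.888 rad/s.
KE_i = ½(0.1590)(4.740 rad/s)² = 1.786 J; KE_f = ½(0.2610)(2.888)² = 1.088 J.

energy lost ≈ 0.698 J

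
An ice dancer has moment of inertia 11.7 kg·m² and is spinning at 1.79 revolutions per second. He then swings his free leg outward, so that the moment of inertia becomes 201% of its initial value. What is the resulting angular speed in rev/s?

ω₂ ≈ 0.891 rev/s

With no external torque about the axis, L is conserved: I₁ω₁ = I₂ω₂.
I₂ = 2.01 × 11.7 = 23.52 kg·m².
ω₂ = I₁ω₁ / I₂ = (11.70)(1.79 rev/s) / (23.52) = 0.8905 rev/s.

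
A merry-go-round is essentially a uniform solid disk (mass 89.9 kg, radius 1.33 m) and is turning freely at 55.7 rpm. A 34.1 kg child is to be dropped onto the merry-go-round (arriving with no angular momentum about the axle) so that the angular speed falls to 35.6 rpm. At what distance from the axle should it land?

No external torque acts about the axle; L_before = L_after.
I_p = ½(89.9)(1.33)² = 79.51 kg·m².
I_p ω_i = (I_p + m r²) ω_f ⇒ m r² = I_p(ω_i/ω_f − 1) = 79.51(55.7/35.6 − 1) = 44.89 kg·m².
r = √(44.89/34.1) = 1.147 m.

r ≈ 1.15 m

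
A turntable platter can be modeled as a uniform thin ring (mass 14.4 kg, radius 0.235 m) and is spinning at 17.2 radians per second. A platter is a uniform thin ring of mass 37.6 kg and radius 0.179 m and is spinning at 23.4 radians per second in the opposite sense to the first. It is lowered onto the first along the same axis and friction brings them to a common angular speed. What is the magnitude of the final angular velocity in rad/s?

|ω_f| ≈ 7.26 rad/s

The coupling torques are internal; angular momentum about the shared axis is conserved.
Moments of inertia: I_A = (14.4)(0.235)² = 0.7952 kg·m²; I_B = (37.6)(0.179)² = 1.205 kg·m².
Taking A's sense as positive: L = (0.7952)(17.2) − (1.205)(23.4) = -14.51 kg·m²·rad/s.
Combined I = 0.7952 + 1.205 = 2.000 kg·m².
ω_f = L / I = -14.51 / 2.000 = -7.256 rad/s.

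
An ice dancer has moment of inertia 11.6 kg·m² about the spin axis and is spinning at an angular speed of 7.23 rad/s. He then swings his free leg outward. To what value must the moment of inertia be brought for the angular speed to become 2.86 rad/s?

With no external torque about the axis, L is conserved: I₁ω₁ = I₂ω₂.
I₂ = I₁ω₁ / ω₂ = (11.6)(7.23) / (2.86) = 29.32 kg·m².

I₂ ≈ 29.3 kg·m²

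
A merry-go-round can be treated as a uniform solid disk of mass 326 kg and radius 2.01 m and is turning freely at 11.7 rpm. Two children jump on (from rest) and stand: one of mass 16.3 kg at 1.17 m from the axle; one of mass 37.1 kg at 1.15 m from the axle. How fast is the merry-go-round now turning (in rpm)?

ω_f ≈ 10.6 rpm

No external torque acts about the axle; L_before = L_after.
I_p = ½(326)(2.01)² = 658.5 kg·m².
Added inertia Σmr² = (16.3)(1.17)² + (37.1)(1.15)² = 71.38 kg·m²; I_f = 658.5 + 71.38 = 729.9 kg·m².
ω_f = I_p ω_i / I_f = (658.5)(11.7) / 729.9 = 10.56 rpm.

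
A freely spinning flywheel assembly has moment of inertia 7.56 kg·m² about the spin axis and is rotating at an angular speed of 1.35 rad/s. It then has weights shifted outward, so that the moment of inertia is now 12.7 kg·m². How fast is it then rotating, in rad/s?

No external torque acts about the spin axis, so angular momentum is conserved.
ω₂ = I₁ω₁ / I₂ = (7.560)(1.35 rad/s) / (12.70) = 0.8036 rad/s.

ω₂ ≈ 0.804 rad/s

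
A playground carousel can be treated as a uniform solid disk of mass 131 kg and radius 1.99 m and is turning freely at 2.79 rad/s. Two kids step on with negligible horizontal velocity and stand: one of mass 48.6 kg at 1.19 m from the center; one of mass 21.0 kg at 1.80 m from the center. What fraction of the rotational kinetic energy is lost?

fraction ≈ 0.345

The added mass arrives with no angular momentum about the center, and any external torque about the center is negligible, so the system's angular momentum is conserved.
I_p = ½(131)(1.99)² = 259.4 kg·m².
Added inertia Σmr² = (48.6)(1.19)² + (21.0)(1.80)² = 136.9 kg·m²; I_f = 259.4 + 136.9 = 396.2 kg·m².
ω_f = I_p ω_i / I_f = (259.4)(2.79) / 396.2 = 1.826 rad/s.
KE_i = ½(259.4)(2.790 rad/s)² = 1010 J; KE_f = ½(396.2)(1.826)² = 660.9 J.
Fraction lost = 0.3454.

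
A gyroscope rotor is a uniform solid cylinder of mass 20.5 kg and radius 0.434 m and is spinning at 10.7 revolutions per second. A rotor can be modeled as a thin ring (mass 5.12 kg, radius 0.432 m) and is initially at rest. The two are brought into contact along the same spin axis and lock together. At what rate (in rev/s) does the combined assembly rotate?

The coupling torques are internal; angular momentum about the shared axis is conserved.
Moments of inertia: I_A = ½(20.5)(0.434)² = 1.931 kg·m²; I_B = (5.12)(0.432)² = 0.9555 kg·m².
Taking A's sense as positive: L = (1.931)(10.7) = 20.66 kg·m²·rev/s.
Combined I = 1.931 + 0.9555 = 2.886 kg·m².
ω_f = L / I = 20.66 / 2.886 = 7.158 rev/s.

|ω_f| ≈ 7.16 rev/s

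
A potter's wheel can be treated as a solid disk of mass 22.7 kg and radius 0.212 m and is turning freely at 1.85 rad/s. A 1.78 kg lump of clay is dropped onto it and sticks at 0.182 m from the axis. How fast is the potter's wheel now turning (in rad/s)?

The added mass arrives with no angular momentum about the axis, and any external torque about the axis is negligible, so the system's angular momentum is conserved.
I_p = ½(22.7)(0.212)² = 0.5101 kg·m².
Added inertia Σmr² = (1.78)(0.182)² = 0.05896 kg·m²; I_f = 0.5101 + 0.05896 = 0.5691 kg·m².
ω_f = I_p ω_i / I_f = (0.5101)(1.85) / 0.5691 = 1.658 rad/s.

ω_f ≈ 1.66 rad/s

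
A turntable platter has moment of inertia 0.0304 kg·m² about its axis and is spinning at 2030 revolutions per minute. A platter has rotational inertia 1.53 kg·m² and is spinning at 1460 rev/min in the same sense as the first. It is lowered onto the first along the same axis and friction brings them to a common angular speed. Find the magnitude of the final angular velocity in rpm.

|ω_f| ≈ 1470 rpm

No external torque acts about the common axis, so total angular momentum is conserved.
Taking A's sense as positive: L = (0.03040)(2030) + (1.530)(1460) = 2296 kg·m²·rpm.
Combined I = 0.03040 + 1.530 = 1.560 kg·m².
ω_f = L / I = 2296 / 1.560 = 1471 rpm.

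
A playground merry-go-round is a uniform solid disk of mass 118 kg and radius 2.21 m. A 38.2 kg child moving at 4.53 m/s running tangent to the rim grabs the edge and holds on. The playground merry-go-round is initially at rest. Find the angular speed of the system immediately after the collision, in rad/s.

About the axle the impulsive forces during the collision are internal, so angular momentum about that axis is conserved.
I_p = ½(118)(2.21)² = 288.2 kg·m². Taking the sense of the child's angular momentum as positive, L_{child} = m v R = (38.2)(4.53)(2.21) = 382.4 kg·m²/s.
L_i = 0 + 382.4 = 382.4 kg·m²/s.
After sticking, I_f = I_p + m R² = 288.2 + (38.2)(2.21)² = 474.7 kg·m².
ω_f = L_i / I_f = 382.4 / 474.7 = 0.8056 rad/s.

|ω_f| ≈ 0.806 rad/s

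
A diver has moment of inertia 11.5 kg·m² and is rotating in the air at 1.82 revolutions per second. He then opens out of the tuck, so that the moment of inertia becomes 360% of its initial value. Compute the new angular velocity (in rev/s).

Angular momentum about the spin axis is conserved since the torque about it is zero.
I₂ = 3.60 × 11.5 = 41.40 kg·m².
ω₂ = I₁ω₁ / I₂ = (11.50)(1.82 rev/s) / (41.40) = 0.5056 rev/s.

ω₂ ≈ 0.506 rev/s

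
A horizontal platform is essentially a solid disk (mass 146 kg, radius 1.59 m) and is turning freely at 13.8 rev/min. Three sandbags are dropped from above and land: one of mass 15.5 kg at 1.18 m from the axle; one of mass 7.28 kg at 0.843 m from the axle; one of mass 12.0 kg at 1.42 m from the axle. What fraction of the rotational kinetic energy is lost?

No external torque acts about the axle; L_before = L_after.
I_p = ½(146)(1.59)² = 184.6 kg·m².
Added inertia Σmr² = (15.5)(1.18)² + (7.28)(0.843)² + (12.0)(1.42)² = 50.95 kg·m²; I_f = 184.6 + 50.95 = 235.5 kg·m².
ω_f = I_p ω_i / I_f = (184.6)(13.8) / 235.5 = 10.81 rpm.
KE_i = ½(184.6)(1.445 rad/s)² = 192.7 J; KE_f = ½(235.5)(1.132)² = 151.0 J.
Fraction lost = 0.2164.

fraction ≈ 0.216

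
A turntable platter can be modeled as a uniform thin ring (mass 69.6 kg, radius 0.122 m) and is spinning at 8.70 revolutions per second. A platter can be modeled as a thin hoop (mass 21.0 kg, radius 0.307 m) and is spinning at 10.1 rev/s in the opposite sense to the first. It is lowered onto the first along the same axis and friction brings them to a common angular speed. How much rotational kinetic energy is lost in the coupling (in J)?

The coupling torques are internal; angular momentum about the shared axis is conserved.
Moments of inertia: I_A = (69.6)(0.122)² = 1.036 kg·m²; I_B = (21.0)(0.307)² = 1.979 kg·m².
Taking A's sense as positive: L = (1.036)(8.70) − (1.979)(10.1) = -10.98 kg·m²·rev/s.
Combined I = 1.036 + 1.979 = 3.015 kg·m².
ω_f = L / I = -10.98 / 3.015 = -3.641 rev/s.
KE_i = ½ΣIω² = 5533 J; KE_f = ½(3.015)(22.88)² = 788.9 J.

ΔKE lost ≈ 4740 J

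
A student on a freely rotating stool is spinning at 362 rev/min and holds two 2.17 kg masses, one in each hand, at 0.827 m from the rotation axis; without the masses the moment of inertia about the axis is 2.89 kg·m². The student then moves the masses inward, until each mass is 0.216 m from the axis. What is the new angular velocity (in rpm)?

ω₂ ≈ 686 rpm

No external torque acts about the spin axis, so angular momentum is conserved.
I₁ = 2.89 + 2(2.17)(0.827)² = 5.858 kg·m²; I₂ = 2.89 + 2(2.17)(0.216)² = 3.092 kg·m².
ω₂ = I₁ω₁ / I₂ = (5.858)(362 rpm) / (3.092) = 685.8 rpm.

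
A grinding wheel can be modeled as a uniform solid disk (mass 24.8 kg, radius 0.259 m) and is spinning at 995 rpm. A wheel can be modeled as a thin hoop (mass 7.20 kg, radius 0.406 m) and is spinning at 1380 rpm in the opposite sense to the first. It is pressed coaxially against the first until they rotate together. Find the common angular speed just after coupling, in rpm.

The coupling torques are internal; angular momentum about the shared axis is conserved.
Moments of inertia: I_A = ½(24.8)(0.259)² = 0.8318 kg·m²; I_B = (7.20)(0.406)² = 1.187 kg·m².
Taking A's sense as positive: L = (0.8318)(995) − (1.187)(1380) = -810.2 kg·m²·rpm.
Combined I = 0.8318 + 1.187 = 2.019 kg·m².
ω_f = L / I = -810.2 / 2.019 = -401.3 rpm.

|ω_f| ≈ 401 rpm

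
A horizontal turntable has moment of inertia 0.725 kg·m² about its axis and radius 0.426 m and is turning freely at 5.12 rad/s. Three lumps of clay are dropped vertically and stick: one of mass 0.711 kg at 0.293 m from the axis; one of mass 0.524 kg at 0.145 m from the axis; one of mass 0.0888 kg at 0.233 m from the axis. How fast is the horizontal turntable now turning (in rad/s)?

No external torque acts about the axis; L_before = L_after.
Added inertia Σmr² = (0.711)(0.293)² + (0.524)(0.145)² + (0.0888)(0.233)² = 0.07688 kg·m²; I_f = 0.7250 + 0.07688 = 0.8019 kg·m².
ω_f = I_p ω_i / I_f = (0.7250)(5.12) / 0.8019 = 4.629 rad/s.

ω_f ≈ 4.63 rad/s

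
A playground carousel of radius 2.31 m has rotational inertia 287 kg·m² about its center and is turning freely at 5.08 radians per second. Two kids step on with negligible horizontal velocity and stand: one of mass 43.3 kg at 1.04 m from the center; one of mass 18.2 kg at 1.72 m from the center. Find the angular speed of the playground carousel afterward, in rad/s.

ω_f ≈ 3.76 rad/s

The added mass arrives with no angular momentum about the center, and any external torque about the center is negligible, so the system's angular momentum is conserved.
Added inertia Σmr² = (43.3)(1.04)² + (18.2)(1.72)² = 100.7 kg·m²; I_f = 287.0 + 100.7 = 387.7 kg·m².
ω_f = I_p ω_i / I_f = (287.0)(5.08) / 387.7 = 3.761 rad/s.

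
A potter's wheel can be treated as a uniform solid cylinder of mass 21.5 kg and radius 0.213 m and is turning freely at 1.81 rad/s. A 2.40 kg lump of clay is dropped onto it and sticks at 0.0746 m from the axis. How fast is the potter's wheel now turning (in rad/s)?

The added mass arrives with no angular momentum about the axis, and any external torque about the axis is negligible, so the system's angular momentum is conserved.
I_p = ½(21.5)(0.213)² = 0.4877 kg·m².
Added inertia Σmr² = (2.40)(0.0746)² = 0.01336 kg·m²; I_f = 0.4877 + 0.01336 = 0.5011 kg·m².
ω_f = I_p ω_i / I_f = (0.4877)(1.81) / 0.5011 = 1.762 rad/s.

ω_f ≈ 1.76 rad/s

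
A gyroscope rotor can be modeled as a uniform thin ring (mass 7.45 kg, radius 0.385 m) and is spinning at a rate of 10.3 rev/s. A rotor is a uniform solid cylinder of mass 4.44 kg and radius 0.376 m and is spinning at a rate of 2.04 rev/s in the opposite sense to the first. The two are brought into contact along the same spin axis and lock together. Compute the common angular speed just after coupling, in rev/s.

|ω_f| ≈ 7.57 rev/s

The coupling torques are internal; angular momentum about the shared axis is conserved.
Moments of inertia: I_A = (7.45)(0.385)² = 1.104 kg·m²; I_B = ½(4.44)(0.376)² = 0.3139 kg·m².
Taking A's sense as positive: L = (1.104)(10.3) − (0.3139)(2.04) = 10.73 kg·m²·rev/s.
Combined I = 1.104 + 0.3139 = 1.418 kg·m².
ω_f = L / I = 10.73 / 1.418 = 7.569 rev/s.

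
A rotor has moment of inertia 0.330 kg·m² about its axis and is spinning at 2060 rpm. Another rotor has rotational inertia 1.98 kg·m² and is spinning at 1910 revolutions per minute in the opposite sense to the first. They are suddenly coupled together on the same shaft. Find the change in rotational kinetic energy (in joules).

The coupling torques are internal; angular momentum about the shared axis is conserved.
Taking A's sense as positive: L = (0.3300)(2060) − (1.980)(1910) = -3102 kg·m²·rpm.
Combined I = 0.3300 + 1.980 = 2.310 kg·m².
ω_f = L / I = -3102 / 2.310 = -1343 rpm.
KE_i = ½ΣIω² = 47280 J; KE_f = ½(2.310)(140.6)² = 22840 J.

ΔKE ≈ -24400 J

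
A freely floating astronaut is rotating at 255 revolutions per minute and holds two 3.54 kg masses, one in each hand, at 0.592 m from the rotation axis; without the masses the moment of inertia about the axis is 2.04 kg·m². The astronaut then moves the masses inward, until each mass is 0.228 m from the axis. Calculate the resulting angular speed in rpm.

ω₂ ≈ 479 rpm

Angular momentum about the spin axis is conserved since the torque about it is zero.
I₁ = 2.04 + 2(3.54)(0.592)² = 4.521 kg·m²; I₂ = 2.04 + 2(3.54)(0.228)² = 2.408 kg·m².
ω₂ = I₁ω₁ / I₂ = (4.521)(255 rpm) / (2.408) = 478.8 rpm.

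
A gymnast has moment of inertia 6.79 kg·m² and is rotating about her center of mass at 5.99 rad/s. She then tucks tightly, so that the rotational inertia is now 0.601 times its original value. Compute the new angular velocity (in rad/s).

Angular momentum about the spin axis is conserved since the torque about it is zero.
I₂ = 0.601 × 6.79 = 4.081 kg·m².
ω₂ = I₁ω₁ / I₂ = (6.790)(5.99 rad/s) / (4.081) = 9.967 rad/s.

ω₂ ≈ 9.97 rad/s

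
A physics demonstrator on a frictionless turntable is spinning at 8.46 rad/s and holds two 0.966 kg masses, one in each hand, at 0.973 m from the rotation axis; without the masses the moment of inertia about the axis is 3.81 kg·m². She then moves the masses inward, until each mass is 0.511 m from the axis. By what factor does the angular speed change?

ω₂/ω₁ ≈ 1.31

With no external torque about the axis, L is conserved: I₁ω₁ = I₂ω₂.
I₁ = 3.81 + 2(0.966)(0.973)² = 5.639 kg·m²; I₂ = 3.81 + 2(0.966)(0.511)² = 4.314 kg·m².
ω₂/ω₁ = I₁/I₂ = 5.639 / 4.314 = 1.307.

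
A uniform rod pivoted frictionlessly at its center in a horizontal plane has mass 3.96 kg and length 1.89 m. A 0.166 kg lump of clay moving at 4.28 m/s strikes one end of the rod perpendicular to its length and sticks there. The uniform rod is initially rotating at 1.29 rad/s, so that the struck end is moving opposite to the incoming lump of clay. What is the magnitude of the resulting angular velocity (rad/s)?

About the pivot the impulsive forces during the collision are internal, so angular momentum about that axis is conserved.
I_p = (1/12)(3.96)(1.89)² = 1.179 kg·m². Taking the sense of the lump of clay's angular momentum as positive, L_{lump} = m v R = (0.166)(4.28)(1.89/2) = 0.6714 kg·m²/s.
L_i = −I_p ω_p + m v R = −(1.179)(1.29) + 0.6714 = -0.8492 kg·m²/s.
After sticking, I_f = I_p + m R² = 1.179 + (0.166)(1.89/2)² = 1.327 kg·m².
ω_f = L_i / I_f = -0.8492 / 1.327 = -0.6400 rad/s.

|ω_f| ≈ 0.640 rad/s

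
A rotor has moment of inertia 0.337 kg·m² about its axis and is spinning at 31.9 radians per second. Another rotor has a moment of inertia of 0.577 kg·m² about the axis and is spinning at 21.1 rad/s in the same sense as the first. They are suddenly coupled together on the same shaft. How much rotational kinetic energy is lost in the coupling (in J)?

ΔKE lost ≈ 12.4 J

The coupling torques are internal; angular momentum about the shared axis is conserved.
Taking A's sense as positive: L = (0.3370)(31.9) + (0.5770)(21.1) = 22.93 kg·m²·rad/s.
Combined I = 0.3370 + 0.5770 = 0.9140 kg·m².
ω_f = L / I = 22.93 / 0.9140 = 25.08 rad/s.
KE_i = ½ΣIω² = 299.9 J; KE_f = ½(0.9140)(25.08)² = 287.5 J.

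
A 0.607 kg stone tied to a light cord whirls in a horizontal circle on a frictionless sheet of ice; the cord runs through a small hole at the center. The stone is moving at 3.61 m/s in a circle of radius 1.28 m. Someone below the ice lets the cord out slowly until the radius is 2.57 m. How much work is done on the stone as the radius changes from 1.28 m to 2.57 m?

W ≈ -2.97 J

Central (radial) force ⇒ zero torque about the center ⇒ m v r is constant.
v₂ = v₁ r₁ / r₂ = (3.61)(1.28) / (2.57) = 1.798 m/s.
W = ΔKE = ½m(v₂² − v₁²) = -2.974 J.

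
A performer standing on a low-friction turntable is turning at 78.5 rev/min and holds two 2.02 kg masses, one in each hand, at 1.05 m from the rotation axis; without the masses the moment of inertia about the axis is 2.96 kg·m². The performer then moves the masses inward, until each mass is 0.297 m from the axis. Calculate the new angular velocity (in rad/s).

No external torque acts about the spin axis, so angular momentum is conserved.
I₁ = 2.96 + 2(2.02)(1.05)² = 7.414 kg·m²; I₂ = 2.96 + 2(2.02)(0.297)² = 3.316 kg·m².
ω₂ = I₁ω₁ / I₂ = (7.414)(78.5 rpm) / (3.316) = 175.5 rpm = 18.38 rad/s.

ω₂ ≈ 18.4 rad/s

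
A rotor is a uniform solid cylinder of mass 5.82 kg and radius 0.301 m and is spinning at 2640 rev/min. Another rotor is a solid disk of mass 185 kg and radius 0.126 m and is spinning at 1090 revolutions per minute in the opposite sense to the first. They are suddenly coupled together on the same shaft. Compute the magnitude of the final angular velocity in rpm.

No external torque acts about the common axis, so total angular momentum is conserved.
Moments of inertia: I_A = ½(5.82)(0.301)² = 0.2636 kg·m²; I_B = ½(185)(0.126)² = 1.469 kg·m².
Taking A's sense as positive: L = (0.2636)(2640) − (1.469)(1090) = -904.7 kg·m²·rpm.
Combined I = 0.2636 + 1.469 = 1.732 kg·m².
ω_f = L / I = -904.7 / 1.732 = -522.3 rpm.

|ω_f| ≈ 522 rpm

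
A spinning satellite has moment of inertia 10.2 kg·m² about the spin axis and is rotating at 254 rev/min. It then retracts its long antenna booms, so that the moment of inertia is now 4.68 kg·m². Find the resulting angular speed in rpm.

ω₂ ≈ 554 rpm

With no external torque about the axis, L is conserved: I₁ω₁ = I₂ω₂.
ω₂ = I₁ω₁ / I₂ = (10.20)(254 rpm) / (4.680) = 553.6 rpm.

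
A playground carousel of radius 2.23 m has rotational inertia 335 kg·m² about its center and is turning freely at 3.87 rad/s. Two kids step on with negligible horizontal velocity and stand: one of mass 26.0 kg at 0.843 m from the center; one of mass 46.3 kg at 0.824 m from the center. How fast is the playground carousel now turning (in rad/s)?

ω_f ≈ 3.37 rad/s

No external torque acts about the center; L_before = L_after.
Added inertia Σmr² = (26.0)(0.843)² + (46.3)(0.824)² = 49.91 kg·m²; I_f = 335.0 + 49.91 = 384.9 kg·m².
ω_f = I_p ω_i / I_f = (335.0)(3.87) / 384.9 = 3.368 rad/s.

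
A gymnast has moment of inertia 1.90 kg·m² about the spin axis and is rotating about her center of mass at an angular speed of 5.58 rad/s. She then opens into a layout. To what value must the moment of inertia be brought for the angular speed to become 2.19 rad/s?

No external torque acts about the spin axis, so angular momentum is conserved.
I₂ = I₁ω₁ / ω₂ = (1.90)(5.58) / (2.19) = 4.841 kg·m².

I₂ ≈ 4.84 kg·m²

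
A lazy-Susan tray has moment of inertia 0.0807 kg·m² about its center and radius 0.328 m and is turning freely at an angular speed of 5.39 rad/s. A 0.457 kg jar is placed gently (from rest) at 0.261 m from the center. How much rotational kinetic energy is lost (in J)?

No external torque acts about the center; L_before = L_after.
Added inertia Σmr² = (0.457)(0.261)² = 0.03113 kg·m²; I_f = 0.08070 + 0.03113 = 0.1118 kg·m².
ω_f = I_p ω_i / I_f = (0.08070)(5.39) / 0.1118 = 3.890 rad/s.
KE_i = ½(0.08070)(5.390 rad/s)² = 1.172 J; KE_f = ½(0.1118)(3.890)² = 0.8459 J.

energy lost ≈ 0.326 J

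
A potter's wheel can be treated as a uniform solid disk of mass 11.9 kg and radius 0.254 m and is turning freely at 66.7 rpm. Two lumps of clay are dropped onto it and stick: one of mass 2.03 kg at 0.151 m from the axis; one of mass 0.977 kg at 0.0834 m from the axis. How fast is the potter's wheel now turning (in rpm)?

No external torque acts about the axis; L_before = L_after.
I_p = ½(11.9)(0.254)² = 0.3839 kg·m².
Added inertia Σmr² = (2.03)(0.151)² + (0.977)(0.0834)² = 0.05308 kg·m²; I_f = 0.3839 + 0.05308 = 0.4370 kg·m².
ω_f = I_p ω_i / I_f = (0.3839)(66.7) / 0.4370 = 58.60 rpm.

ω_f ≈ 58.6 rpm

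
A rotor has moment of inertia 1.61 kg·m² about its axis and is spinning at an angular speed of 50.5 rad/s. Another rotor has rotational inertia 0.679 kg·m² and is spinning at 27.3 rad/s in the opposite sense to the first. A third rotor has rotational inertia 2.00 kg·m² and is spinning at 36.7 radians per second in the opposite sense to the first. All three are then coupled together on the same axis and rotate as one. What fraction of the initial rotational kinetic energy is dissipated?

fraction ≈ 0.996

No external torque acts about the common axis, so total angular momentum is conserved.
Taking A's sense as positive: L = (1.610)(50.5) − (0.6790)(27.3) − (2.000)(36.7) = -10.63 kg·m²·rad/s.
Combined I = 1.610 + 0.6790 + 2.000 = 4.289 kg·m².
ω_f = L / I = -10.63 / 4.289 = -2.479 rad/s.
KE_i = ½ΣIω² = 3653 J; KE_f = ½(4.289)(2.479)² = 13.18 J.
Fraction dissipated = (KE_i − KE_f)/KE_i = 0.9964.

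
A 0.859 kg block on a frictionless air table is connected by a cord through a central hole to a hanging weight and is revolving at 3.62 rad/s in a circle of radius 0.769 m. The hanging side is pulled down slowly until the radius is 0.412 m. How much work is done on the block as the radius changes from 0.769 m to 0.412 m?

The constraining force is radial, so m r² ω about the center is conserved.
ω₂ = ω₁ (r₁/r₂)² = (3.62)(0.769/0.412)² = 12.61 rad/s.
W = ΔKE = ½m(v₂² − v₁²) = 8.267 J.

W ≈ 8.27 J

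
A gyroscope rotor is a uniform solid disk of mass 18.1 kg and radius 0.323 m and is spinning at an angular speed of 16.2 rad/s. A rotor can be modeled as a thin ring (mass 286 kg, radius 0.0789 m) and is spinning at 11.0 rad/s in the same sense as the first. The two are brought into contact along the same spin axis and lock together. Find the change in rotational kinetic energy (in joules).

The coupling torques are internal; angular momentum about the shared axis is conserved.
Moments of inertia: I_A = ½(18.1)(0.323)² = 0.9442 kg·m²; I_B = (286)(0.0789)² = 1.780 kg·m².
Taking A's sense as positive: L = (0.9442)(16.2) + (1.780)(11.0) = 34.88 kg·m²·rad/s.
Combined I = 0.9442 + 1.780 = 2.725 kg·m².
ω_f = L / I = 34.88 / 2.725 = 12.80 rad/s.
KE_i = ½ΣIω² = 231.6 J; KE_f = ½(2.725)(12.80)² = 223.3 J.

ΔKE ≈ -8.34 J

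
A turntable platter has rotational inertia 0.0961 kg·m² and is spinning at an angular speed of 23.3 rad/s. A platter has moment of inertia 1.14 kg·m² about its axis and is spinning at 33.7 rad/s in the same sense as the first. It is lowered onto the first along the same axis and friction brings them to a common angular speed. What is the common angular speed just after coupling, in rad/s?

|ω_f| ≈ 32.9 rad/s

No external torque acts about the common axis, so total angular momentum is conserved.
Taking A's sense as positive: L = (0.09610)(23.3) + (1.140)(33.7) = 40.66 kg·m²·rad/s.
Combined I = 0.09610 + 1.140 = 1.236 kg·m².
ω_f = L / I = 40.66 / 1.236 = 32.89 rad/s.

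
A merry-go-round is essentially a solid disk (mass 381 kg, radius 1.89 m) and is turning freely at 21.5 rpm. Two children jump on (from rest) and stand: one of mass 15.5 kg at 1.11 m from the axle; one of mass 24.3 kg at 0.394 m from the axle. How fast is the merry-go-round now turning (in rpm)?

The added mass arrives with no angular momentum about the axle, and any external torque about the axle is negligible, so the system's angular momentum is conserved.
I_p = ½(381)(1.89)² = 680.5 kg·m².
Added inertia Σmr² = (15.5)(1.11)² + (24.3)(0.394)² = 22.87 kg·m²; I_f = 680.5 + 22.87 = 703.4 kg·m².
ω_f = I_p ω_i / I_f = (680.5)(21.5) / 703.4 = 20.80 rpm.

ω_f ≈ 20.8 rpm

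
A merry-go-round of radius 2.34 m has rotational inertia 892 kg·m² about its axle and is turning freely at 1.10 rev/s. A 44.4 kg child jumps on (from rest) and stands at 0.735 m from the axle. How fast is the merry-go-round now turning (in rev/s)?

The added mass arrives with no angular momentum about the axle, and any external torque about the axle is negligible, so the system's angular momentum is conserved.
Added inertia Σmr² = (44.4)(0.735)² = 23.99 kg·m²; I_f = 892.0 + 23.99 = 916.0 kg·m².
ω_f = I_p ω_i / I_f = (892.0)(1.10) / 916.0 = 1.071 rev/s.

ω_f ≈ 1.07 rev/s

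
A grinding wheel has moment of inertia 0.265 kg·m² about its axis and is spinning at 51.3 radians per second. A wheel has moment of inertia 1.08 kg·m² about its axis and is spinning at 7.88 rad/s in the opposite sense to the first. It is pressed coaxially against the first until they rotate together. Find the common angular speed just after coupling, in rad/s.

|ω_f| ≈ 3.78 rad/s

The coupling torques are internal; angular momentum about the shared axis is conserved.
Taking A's sense as positive: L = (0.2650)(51.3) − (1.080)(7.88) = 5.084 kg·m²·rad/s.
Combined I = 0.2650 + 1.080 = 1.345 kg·m².
ω_f = L / I = 5.084 / 1.345 = 3.780 rad/s.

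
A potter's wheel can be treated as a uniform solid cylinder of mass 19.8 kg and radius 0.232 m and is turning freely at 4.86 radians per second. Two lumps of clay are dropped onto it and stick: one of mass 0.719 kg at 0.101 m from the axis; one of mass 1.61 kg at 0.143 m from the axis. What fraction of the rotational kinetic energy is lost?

The added mass arrives with no angular momentum about the axis, and any external torque about the axis is negligible, so the system's angular momentum is conserved.
I_p = ½(19.8)(0.232)² = 0.5329 kg·m².
Added inertia Σmr² = (0.719)(0.101)² + (1.61)(0.143)² = 0.04026 kg·m²; I_f = 0.5329 + 0.04026 = 0.5731 kg·m².
ω_f = I_p ω_i / I_f = (0.5329)(4.86) / 0.5731 = 4.519 rad/s.
KE_i = ½(0.5329)(4.860 rad/s)² = 6.293 J; KE_f = ½(0.5731)(4.519)² = 5.851 J.
Fraction lost = 0.07024.

fraction ≈ 0.0702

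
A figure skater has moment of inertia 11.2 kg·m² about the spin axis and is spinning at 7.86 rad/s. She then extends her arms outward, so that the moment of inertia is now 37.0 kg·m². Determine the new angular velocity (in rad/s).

ω₂ ≈ 2.38 rad/s

No external torque acts about the spin axis, so angular momentum is conserved.
ω₂ = I₁ω₁ / I₂ = (11.20)(7.86 rad/s) / (37.00) = 2.379 rad/s.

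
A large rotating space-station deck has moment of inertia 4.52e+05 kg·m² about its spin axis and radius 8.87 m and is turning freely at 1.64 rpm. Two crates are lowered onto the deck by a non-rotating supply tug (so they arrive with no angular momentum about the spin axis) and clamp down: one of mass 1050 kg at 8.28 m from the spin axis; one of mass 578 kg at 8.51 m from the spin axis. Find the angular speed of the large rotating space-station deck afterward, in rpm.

The added mass arrives with no angular momentum about the spin axis, and any external torque about the spin axis is negligible, so the system's angular momentum is conserved.
Added inertia Σmr² = (1050)(8.28)² + (578)(8.51)² = 1.138e+05 kg·m²; I_f = 4.520e+05 + 1.138e+05 = 5.658e+05 kg·m².
ω_f = I_p ω_i / I_f = (4.520e+05)(1.64) / 5.658e+05 = 1.310 rpm.

ω_f ≈ 1.31 rpm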